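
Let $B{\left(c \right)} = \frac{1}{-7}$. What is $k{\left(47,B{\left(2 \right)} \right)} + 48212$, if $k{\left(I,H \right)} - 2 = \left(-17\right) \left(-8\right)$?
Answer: $48350$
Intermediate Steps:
$B{\left(c \right)} = - \frac{1}{7}$
$k{\left(I,H \right)} = 138$ ($k{\left(I,H \right)} = 2 - -136 = 2 + 136 = 138$)
$k{\left(47,B{\left(2 \right)} \right)} + 48212 = 138 + 48212 = 48350$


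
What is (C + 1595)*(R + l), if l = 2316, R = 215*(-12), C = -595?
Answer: -264000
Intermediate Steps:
R = -2580
(C + 1595)*(R + l) = (-595 + 1595)*(-2580 + 2316) = 1000*(-264) = -264000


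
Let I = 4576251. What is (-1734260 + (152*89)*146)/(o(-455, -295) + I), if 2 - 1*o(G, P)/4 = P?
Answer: 80276/1525813 ≈ 0.052612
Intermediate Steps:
o(G, P) = 8 - 4*P
(-1734260 + (152*89)*146)/(o(-455, -295) + I) = (-1734260 + (152*89)*146)/((8 - 4*(-295)) + 4576251) = (-1734260 + 13528*146)/((8 + 1180) + 4576251) = (-1734260 + 1975088)/(1188 + 4576251) = 240828/4577439 = 240828*(1/4577439) = 80276/1525813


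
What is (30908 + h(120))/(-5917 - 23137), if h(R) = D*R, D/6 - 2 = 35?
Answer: -28774/14527 ≈ -1.9807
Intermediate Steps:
D = 222 (D = 12 + 6*35 = 12 + 210 = 222)
h(R) = 222*R
(30908 + h(120))/(-5917 - 23137) = (30908 + 222*120)/(-5917 - 23137) = (30908 + 26640)/(-29054) = 57548*(-1/29054) = -28774/14527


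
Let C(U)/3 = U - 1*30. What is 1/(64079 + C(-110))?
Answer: 1/63659 ≈ 1.5709e-5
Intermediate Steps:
C(U) = -90 + 3*U (C(U) = 3*(U - 1*30) = 3*(U - 30) = 3*(-30 + U) = -90 + 3*U)
1/(64079 + C(-110)) = 1/(64079 + (-90 + 3*(-110))) = 1/(64079 + (-90 - 330)) = 1/(64079 - 420) = 1/63659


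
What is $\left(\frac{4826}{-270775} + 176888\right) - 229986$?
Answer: $- \frac{14377615776}{270775} \approx -53098.0$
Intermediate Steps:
$\left(\frac{4826}{-270775} + 176888\right) - 229986 = \left(4826 \left(- \frac{1}{270775}\right) + 176888\right) - 229986 = \left(- \frac{4826}{270775} + 176888\right) - 229986 = \frac{47896843374}{270775} - 229986 = - \frac{14377615776}{270775}$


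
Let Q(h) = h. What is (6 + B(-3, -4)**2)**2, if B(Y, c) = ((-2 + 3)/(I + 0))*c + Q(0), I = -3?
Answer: 4900/81 ≈ 60.494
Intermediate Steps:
B(Y, c) = -c/3 (B(Y, c) = ((-2 + 3)/(-3 + 0))*c + 0 = (1/(-3))*c + 0 = (1*(-1/3))*c + 0 = -c/3 + 0 = -c/3)
(6 + B(-3, -4)**2)**2 = (6 + (-1/3*(-4))**2)**2 = (6 + (4/3)**2)**2 = (6 + 16/9)**2 = (70/9)**2 = 4900/81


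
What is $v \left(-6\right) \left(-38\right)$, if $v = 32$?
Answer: $7296$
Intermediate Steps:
$v \left(-6\right) \left(-38\right) = 32 \left(-6\right) \left(-38\right) = \left(-192\right) \left(-38\right) = 7296$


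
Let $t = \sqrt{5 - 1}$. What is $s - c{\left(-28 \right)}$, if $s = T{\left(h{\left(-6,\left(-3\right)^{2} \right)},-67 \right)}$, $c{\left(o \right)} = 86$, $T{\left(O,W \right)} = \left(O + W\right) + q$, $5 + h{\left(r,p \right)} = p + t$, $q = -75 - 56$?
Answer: $-278$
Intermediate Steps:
$t = 2$ ($t = \sqrt{4} = 2$)
$q = -131$
$h{\left(r,p \right)} = -3 + p$ ($h{\left(r,p \right)} = -5 + \left(p + 2\right) = -5 + \left(2 + p\right) = -3 + p$)
$T{\left(O,W \right)} = -131 + O + W$ ($T{\left(O,W \right)} = \left(O + W\right) - 131 = -131 + O + W$)
$s = -192$ ($s = -131 - \left(3 - \left(-3\right)^{2}\right) - 67 = -131 + \left(-3 + 9\right) - 67 = -131 + 6 - 67 = -192$)
$s - c{\left(-28 \right)} = -192 - 86 = -278$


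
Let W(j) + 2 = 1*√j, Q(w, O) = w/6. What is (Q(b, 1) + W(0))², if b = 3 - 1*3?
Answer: 4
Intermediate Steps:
b = 0 (b = 3 - 3 = 0)
Q(w, O) = w/6 (Q(w, O) = w*(⅙) = w/6)
W(j) = -2 + √j (W(j) = -2 + 1*√j = -2 + √j)
(Q(b, 1) + W(0))² = ((⅙)*0 + (-2 + √0))² = (0 + (-2 + 0))² = (0 - 2)² = (-2)² = 4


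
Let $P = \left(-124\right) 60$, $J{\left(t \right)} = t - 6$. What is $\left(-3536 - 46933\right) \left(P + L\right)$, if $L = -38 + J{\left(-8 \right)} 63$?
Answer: $421920840$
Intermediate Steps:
$J{\left(t \right)} = -6 + t$
$P = -7440$
$L = -920$ ($L = -38 + \left(-6 - 8\right) 63 = -38 - 882 = -920$)
$\left(-3536 - 46933\right) \left(P + L\right) = \left(-3536 - 46933\right) \left(-7440 - 920\right) = \left(-50469\right) \left(-8360\right) = 421920840$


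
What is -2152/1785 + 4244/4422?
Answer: -323434/1315545 ≈ -0.24586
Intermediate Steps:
-2152/1785 + 4244/4422 = -2152*1/1785 + 4244*(1/4422) = -2152/1785 + 2122/2211 = -323434/1315545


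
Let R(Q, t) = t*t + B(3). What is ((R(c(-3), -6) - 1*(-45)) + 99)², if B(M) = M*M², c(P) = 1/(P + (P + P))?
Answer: 42849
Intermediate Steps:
c(P) = 1/(3*P) (c(P) = 1/(P + 2*P) = 1/(3*P))
B(M) = M³
R(Q, t) = 27 + t² (R(Q, t) = t*t + 3³ = t² + 27 = 27 + t²)
((R(c(-3), -6) - 1*(-45)) + 99)² = (((27 + (-6)²) - 1*(-45)) + 99)² = (((27 + 36) + 45) + 99)² = ((63 + 45) + 99)² = (108 + 99)² = 207² = 42849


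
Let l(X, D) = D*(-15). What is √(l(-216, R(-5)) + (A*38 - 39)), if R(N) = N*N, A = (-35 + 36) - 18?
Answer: 2*I*√265 ≈ 32.558*I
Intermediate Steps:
A = -17 (A = 1 - 18 = -17)
R(N) = N²
l(X, D) = -15*D
√(l(-216, R(-5)) + (A*38 - 39)) = √(-15*(-5)² + (-17*38 - 39)) = √(-15*25 + (-646 - 39)) = √(-375 - 685) = √(-1060) = 2*I*√265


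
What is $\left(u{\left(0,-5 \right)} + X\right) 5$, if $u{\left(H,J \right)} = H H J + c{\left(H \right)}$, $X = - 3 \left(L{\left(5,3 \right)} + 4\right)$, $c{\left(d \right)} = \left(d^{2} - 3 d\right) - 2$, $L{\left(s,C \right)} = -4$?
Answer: $-10$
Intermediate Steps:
$c{\left(d \right)} = -2 + d^{2} - 3 d$
$X = 0$ ($X = - 3 \left(-4 + 4\right) = \left(-3\right) 0 = 0$)
$u{\left(H,J \right)} = -2 + H^{2} - 3 H + J H^{2}$ ($u{\left(H,J \right)} = H H J - \left(2 - H^{2} + 3 H\right) = H^{2} J - \left(2 - H^{2} + 3 H\right) = J H^{2} - \left(2 - H^{2} + 3 H\right) = -2 + H^{2} - 3 H + J H^{2}$)
$\left(u{\left(0,-5 \right)} + X\right) 5 = \left(\left(-2 + 0^{2} - 0 - 5 \cdot 0^{2}\right) + 0\right) 5 = \left(\left(-2 + 0 + 0 - 0\right) + 0\right) 5 = \left(\left(-2 + 0 + 0 + 0\right) + 0\right) 5 = \left(-2 + 0\right) 5 = \left(-2\right) 5 = -10$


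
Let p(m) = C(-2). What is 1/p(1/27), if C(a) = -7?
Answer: -⅐ ≈ -0.14286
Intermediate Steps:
p(m) = -7
1/p(1/27) = 1/(-7) = -⅐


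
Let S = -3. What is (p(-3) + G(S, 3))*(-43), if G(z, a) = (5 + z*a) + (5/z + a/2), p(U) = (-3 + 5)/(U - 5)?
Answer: 2279/12 ≈ 189.92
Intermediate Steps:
p(U) = 2/(-5 + U)
G(z, a) = 5 + a/2 + 5/z + a*z (G(z, a) = (5 + a*z) + (5/z + a*(½)) = (5 + a*z) + (5/z + a/2) = (5 + a*z) + (a/2 + 5/z) = 5 + a/2 + 5/z + a*z)
(p(-3) + G(S, 3))*(-43) = (2/(-5 - 3) + (5 + (½)*3 + 5/(-3) + 3*(-3)))*(-43) = (2/(-8) + (5 + 3/2 + 5*(-⅓) - 9))*(-43) = (2*(-⅛) + (5 + 3/2 - 5/3 - 9))*(-43) = (-¼ - 25/6)*(-43) = -53/12*(-43) = 2279/12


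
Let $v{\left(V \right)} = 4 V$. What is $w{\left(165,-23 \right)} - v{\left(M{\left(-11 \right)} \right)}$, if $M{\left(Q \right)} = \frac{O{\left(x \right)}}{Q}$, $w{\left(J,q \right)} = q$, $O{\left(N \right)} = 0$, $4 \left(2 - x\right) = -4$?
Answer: $-23$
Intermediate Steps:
$x = 3$ ($x = 2 - -1 = 2 + 1 = 3$)
$M{\left(Q \right)} = 0$ ($M{\left(Q \right)} = \frac{0}{Q} = 0$)
$w{\left(165,-23 \right)} - v{\left(M{\left(-11 \right)} \right)} = -23 - 4 \cdot 0 = -23 - 0 = -23 + 0 = -23$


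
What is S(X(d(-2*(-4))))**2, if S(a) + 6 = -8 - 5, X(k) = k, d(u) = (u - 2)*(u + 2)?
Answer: 361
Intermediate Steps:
d(u) = (-2 + u)*(2 + u)
S(a) = -19 (S(a) = -6 + (-8 - 5) = -6 - 13 = -19)
S(X(d(-2*(-4))))**2 = (-19)**2 = 361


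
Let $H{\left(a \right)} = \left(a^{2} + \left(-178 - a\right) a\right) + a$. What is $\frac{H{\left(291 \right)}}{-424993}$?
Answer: $\frac{51507}{424993} \approx 0.12119$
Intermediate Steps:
$H{\left(a \right)} = a + a^{2} + a \left(-178 - a\right)$ ($H{\left(a \right)} = \left(a^{2} + a \left(-178 - a\right)\right) + a = a + a^{2} + a \left(-178 - a\right)$)
$\frac{H{\left(291 \right)}}{-424993} = \frac{\left(-177\right) 291}{-424993} = \left(-51507\right) \left(- \frac{1}{424993}\right) = \frac{51507}{424993}$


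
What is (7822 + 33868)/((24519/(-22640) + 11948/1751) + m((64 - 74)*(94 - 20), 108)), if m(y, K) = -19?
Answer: -16045647200/5103303 ≈ -3144.2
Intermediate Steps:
(7822 + 33868)/((24519/(-22640) + 11948/1751) + m((64 - 74)*(94 - 20), 108)) = (7822 + 33868)/((24519/(-22640) + 11948/1751) - 19) = 41690/((24519*(-1/22640) + 11948*(1/1751)) - 19) = 41690/((-24519/22640 + 116/17) - 19) = 41690/(2209417/384880 - 19) = 41690/(-5103303/384880) = 41690*(-384880/5103303) = -16045647200/5103303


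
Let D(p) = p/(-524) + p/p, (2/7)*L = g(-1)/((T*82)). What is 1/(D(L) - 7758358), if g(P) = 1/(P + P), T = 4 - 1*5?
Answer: -171872/1333444334311 ≈ -1.2889e-7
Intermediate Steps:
T = -1 (T = 4 - 5 = -1)
g(P) = 1/(2*P)
L = 7/328 (L = 7*(((½)/(-1))/((-1*82)))/2 = 7*(((½)*(-1))/(-82))/2 = 7*(-½*(-1/82))/2 = (7/2)*(1/164) = 7/328 ≈ 0.021341)
D(p) = 1 - p/524 (D(p) = p*(-1/524) + 1 = -p/524 + 1 = 1 - p/524)
1/(D(L) - 7758358) = 1/((1 - 1/524*7/328) - 7758358) = 1/((1 - 7/171872) - 7758358) = 1/(171865/171872 - 7758358) = 1/(-1333444334311/171872) = -171872/1333444334311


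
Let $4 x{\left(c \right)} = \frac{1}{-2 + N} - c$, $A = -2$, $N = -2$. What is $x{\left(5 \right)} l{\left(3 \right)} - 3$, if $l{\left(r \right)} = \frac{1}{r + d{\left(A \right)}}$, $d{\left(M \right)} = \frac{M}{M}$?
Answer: $- \frac{213}{64} \approx -3.3281$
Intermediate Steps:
$d{\left(M \right)} = 1$
$l{\left(r \right)} = \frac{1}{1 + r}$ ($l{\left(r \right)} = \frac{1}{r + 1} = \frac{1}{1 + r}$)
$x{\left(c \right)} = - \frac{1}{16} - \frac{c}{4}$ ($x{\left(c \right)} = \frac{\frac{1}{-2 - 2} - c}{4} = \frac{\frac{1}{-4} - c}{4} = \frac{- \frac{1}{4} - c}{4} = - \frac{1}{16} - \frac{c}{4}$)
$x{\left(5 \right)} l{\left(3 \right)} - 3 = \frac{- \frac{1}{16} - \frac{5}{4}}{1 + 3} - 3 = \frac{- \frac{1}{16} - \frac{5}{4}}{4} - 3 = \left(- \frac{21}{16}\right) \frac{1}{4} - 3 = - \frac{21}{64} - 3 = - \frac{213}{64}$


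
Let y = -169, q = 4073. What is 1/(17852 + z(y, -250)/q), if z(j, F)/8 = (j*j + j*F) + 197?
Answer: 4073/73279260 ≈ 5.5582e-5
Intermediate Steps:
z(j, F) = 1576 + 8*j² + 8*F*j (z(j, F) = 8*((j*j + j*F) + 197) = 8*((j² + F*j) + 197) = 8*(197 + j² + F*j) = 1576 + 8*j² + 8*F*j)
1/(17852 + z(y, -250)/q) = 1/(17852 + (1576 + 8*(-169)² + 8*(-250)*(-169))/4073) = 1/(17852 + (1576 + 8*28561 + 338000)*(1/4073)) = 1/(17852 + (1576 + 228488 + 338000)*(1/4073)) = 1/(17852 + 568064*(1/4073)) = 1/(17852 + 568064/4073) = 1/(73279260/4073) = 4073/73279260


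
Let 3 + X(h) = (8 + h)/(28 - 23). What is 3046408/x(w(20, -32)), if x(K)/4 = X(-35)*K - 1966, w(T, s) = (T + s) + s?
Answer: -1904005/3991 ≈ -477.07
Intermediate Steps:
X(h) = -7/5 + h/5 (X(h) = -3 + (8 + h)/(28 - 23) = -3 + (8 + h)/5 = -3 + (8 + h)*(⅕) = -3 + (8/5 + h/5) = -7/5 + h/5)
w(T, s) = T + 2*s
x(K) = -7864 - 168*K/5 (x(K) = 4*((-7/5 + (⅕)*(-35))*K - 1966) = 4*((-7/5 - 7)*K - 1966) = 4*(-42*K/5 - 1966) = 4*(-1966 - 42*K/5) = -7864 - 168*K/5)
3046408/x(w(20, -32)) = 3046408/(-7864 - 168*(20 + 2*(-32))/5) = 3046408/(-7864 - 168*(20 - 64)/5) = 3046408/(-7864 - 168/5*(-44)) = 3046408/(-7864 + 7392/5) = 3046408/(-31928/5) = 3046408*(-5/31928) = -1904005/3991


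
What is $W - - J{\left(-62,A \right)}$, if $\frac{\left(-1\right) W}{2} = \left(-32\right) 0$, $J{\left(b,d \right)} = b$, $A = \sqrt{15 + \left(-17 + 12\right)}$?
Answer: $-62$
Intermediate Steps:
$A = \sqrt{10}$ ($A = \sqrt{15 - 5} = \sqrt{10} \approx 3.1623$)
$W = 0$ ($W = - 2 \left(\left(-32\right) 0\right) = \left(-2\right) 0 = 0$)
$W - - J{\left(-62,A \right)} = 0 - \left(-1\right) \left(-62\right) = 0 - 62 = -62$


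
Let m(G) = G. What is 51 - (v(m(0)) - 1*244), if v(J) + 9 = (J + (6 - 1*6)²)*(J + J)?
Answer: 304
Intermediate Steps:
v(J) = -9 + 2*J² (v(J) = -9 + (J + (6 - 1*6)²)*(J + J) = -9 + (J + (6 - 6)²)*(2*J) = -9 + (J + 0²)*(2*J) = -9 + (J + 0)*(2*J) = -9 + J*(2*J) = -9 + 2*J²)
51 - (v(m(0)) - 1*244) = 51 - ((-9 + 2*0²) - 1*244) = 51 - ((-9 + 2*0) - 244) = 51 - ((-9 + 0) - 244) = 51 - (-9 - 244) = 51 - 1*(-253) = 51 + 253 = 304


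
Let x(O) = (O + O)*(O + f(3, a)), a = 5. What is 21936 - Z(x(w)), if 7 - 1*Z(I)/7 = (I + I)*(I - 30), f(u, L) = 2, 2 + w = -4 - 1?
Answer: 61087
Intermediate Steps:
w = -7 (w = -2 + (-4 - 1) = -2 - 5 = -7)
x(O) = 2*O*(2 + O) (x(O) = (O + O)*(O + 2) = (2*O)*(2 + O) = 2*O*(2 + O))
Z(I) = 49 - 14*I*(-30 + I) (Z(I) = 49 - 7*(I + I)*(I - 30) = 49 - 7*2*I*(-30 + I) = 49 - 14*I*(-30 + I))
21936 - Z(x(w)) = 21936 - (49 - 14*196*(2 - 7)**2 + 420*(2*(-7)*(2 - 7))) = 21936 - (49 - 14*(2*(-7)*(-5))**2 + 420*(2*(-7)*(-5))) = 21936 - (49 - 14*70**2 + 420*70) = 21936 - (49 - 14*4900 + 29400) = 21936 - (49 - 68600 + 29400) = 21936 - 1*(-39151) = 21936 + 39151 = 61087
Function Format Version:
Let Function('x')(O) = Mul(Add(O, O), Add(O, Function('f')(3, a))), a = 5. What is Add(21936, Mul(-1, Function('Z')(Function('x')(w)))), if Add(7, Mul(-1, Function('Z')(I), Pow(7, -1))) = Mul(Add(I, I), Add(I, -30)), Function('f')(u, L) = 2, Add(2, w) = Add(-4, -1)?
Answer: 61087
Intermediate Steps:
w = -7 (w = Add(-2, Add(-4, -1)) = Add(-2, -5) = -7)
Function('x')(O) = Mul(2, O, Add(2, O)) (Function('x')(O) = Mul(Add(O, O), Add(O, 2)) = Mul(Mul(2, O), Add(2, O)) = Mul(2, O, Add(2, O)))
Function('Z')(I) = Add(49, Mul(-14, I, Add(-30, I))) (Function('Z')(I) = Add(49, Mul(-7, Mul(Add(I, I), Add(I, -30)))) = Add(49, Mul(-7, Mul(Mul(2, I), Add(-30, I)))) = Add(49, Mul(-7, Mul(2, I, Add(-30, I)))) = Add(49, Mul(-14, I, Add(-30, I))))
Add(21936, Mul(-1, Function('Z')(Function('x')(w)))) = Add(21936, Mul(-1, Add(49, Mul(-14, Pow(Mul(2, -7, Add(2, -7)), 2)), Mul(420, Mul(2, -7, Add(2, -7)))))) = Add(21936, Mul(-1, Add(49, Mul(-14, Pow(Mul(2, -7, -5), 2)), Mul(420, Mul(2, -7, -5))))) = Add(21936, Mul(-1, Add(49, Mul(-14, Pow(70, 2)), Mul(420, 70)))) = Add(21936, Mul(-1, Add(49, Mul(-14, 4900), 29400))) = Add(21936, Mul(-1, Add(49, -68600, 29400))) = Add(21936, Mul(-1, -39151)) = Add(21936, 39151) = 61087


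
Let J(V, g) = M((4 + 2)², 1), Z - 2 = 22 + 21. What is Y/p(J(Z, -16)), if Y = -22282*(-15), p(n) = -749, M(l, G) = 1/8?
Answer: -334230/749 ≈ -446.23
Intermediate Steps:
Z = 45 (Z = 2 + (22 + 21) = 2 + 43 = 45)
M(l, G) = ⅛
J(V, g) = ⅛
Y = 334230
Y/p(J(Z, -16)) = 334230/(-749) = 334230*(-1/749) = -334230/749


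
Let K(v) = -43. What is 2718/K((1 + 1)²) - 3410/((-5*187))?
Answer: -43540/731 ≈ -59.562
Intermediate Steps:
2718/K((1 + 1)²) - 3410/((-5*187)) = 2718/(-43) - 3410/((-5*187)) = 2718*(-1/43) - 3410/(-935) = -2718/43 - 3410*(-1/935) = -2718/43 + 62/17 = -43540/731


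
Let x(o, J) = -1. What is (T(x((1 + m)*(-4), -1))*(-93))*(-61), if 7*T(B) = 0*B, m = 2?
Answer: 0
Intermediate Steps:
T(B) = 0 (T(B) = (0*B)/7 = (1/7)*0 = 0)
(T(x((1 + m)*(-4), -1))*(-93))*(-61) = (0*(-93))*(-61) = 0*(-61) = 0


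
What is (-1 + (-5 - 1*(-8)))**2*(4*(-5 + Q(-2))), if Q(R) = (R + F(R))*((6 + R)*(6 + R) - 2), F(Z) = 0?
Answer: -528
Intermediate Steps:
Q(R) = R*(-2 + (6 + R)**2) (Q(R) = (R + 0)*((6 + R)*(6 + R) - 2) = R*((6 + R)**2 - 2) = R*(-2 + (6 + R)**2))
(-1 + (-5 - 1*(-8)))**2*(4*(-5 + Q(-2))) = (-1 + (-5 - 1*(-8)))**2*(4*(-5 - 2*(-2 + (6 - 2)**2))) = (-1 + (-5 + 8))**2*(4*(-5 - 2*(-2 + 4**2))) = (-1 + 3)**2*(4*(-5 - 2*(-2 + 16))) = 2**2*(4*(-5 - 2*14)) = 4*(4*(-5 - 28)) = 4*(4*(-33)) = 4*(-132) = -528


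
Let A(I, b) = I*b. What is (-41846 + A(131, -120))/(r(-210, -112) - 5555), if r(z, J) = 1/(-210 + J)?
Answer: 18536252/1788711 ≈ 10.363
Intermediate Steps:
(-41846 + A(131, -120))/(r(-210, -112) - 5555) = (-41846 + 131*(-120))/(1/(-210 - 112) - 5555) = (-41846 - 15720)/(1/(-322) - 5555) = -57566/(-1/322 - 5555) = -57566/(-1788711/322) = -57566*(-322/1788711) = 18536252/1788711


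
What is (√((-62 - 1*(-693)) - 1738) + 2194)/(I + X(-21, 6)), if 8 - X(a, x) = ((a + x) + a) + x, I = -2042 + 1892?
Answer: -1097/56 - 3*I*√123/112 ≈ -19.589 - 0.29707*I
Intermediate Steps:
I = -150
X(a, x) = 8 - 2*a - 2*x (X(a, x) = 8 - (((a + x) + a) + x) = 8 - ((x + 2*a) + x) = 8 - (2*a + 2*x) = 8 + (-2*a - 2*x) = 8 - 2*a - 2*x)
(√((-62 - 1*(-693)) - 1738) + 2194)/(I + X(-21, 6)) = (√((-62 - 1*(-693)) - 1738) + 2194)/(-150 + (8 - 2*(-21) - 2*6)) = (√((-62 + 693) - 1738) + 2194)/(-150 + (8 + 42 - 12)) = (√(631 - 1738) + 2194)/(-150 + 38) = (√(-1107) + 2194)/(-112) = (3*I*√123 + 2194)*(-1/112) = (2194 + 3*I*√123)*(-1/112) = -1097/56 - 3*I*√123/112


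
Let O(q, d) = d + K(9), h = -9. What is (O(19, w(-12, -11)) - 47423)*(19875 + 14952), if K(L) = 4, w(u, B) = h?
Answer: -1651774956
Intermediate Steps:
w(u, B) = -9
O(q, d) = 4 + d (O(q, d) = d + 4 = 4 + d)
(O(19, w(-12, -11)) - 47423)*(19875 + 14952) = ((4 - 9) - 47423)*(19875 + 14952) = (-5 - 47423)*34827 = -47428*34827 = -1651774956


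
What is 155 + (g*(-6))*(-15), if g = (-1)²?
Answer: 245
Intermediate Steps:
g = 1
155 + (g*(-6))*(-15) = 155 + (1*(-6))*(-15) = 155 - 6*(-15) = 155 + 90 = 245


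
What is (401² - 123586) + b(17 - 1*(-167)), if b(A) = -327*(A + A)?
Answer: -83121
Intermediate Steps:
b(A) = -654*A
(401² - 123586) + b(17 - 1*(-167)) = (401² - 123586) - 654*(17 - 1*(-167)) = (160801 - 123586) - 654*(17 + 167) = 37215 - 654*184 = 37215 - 120336 = -83121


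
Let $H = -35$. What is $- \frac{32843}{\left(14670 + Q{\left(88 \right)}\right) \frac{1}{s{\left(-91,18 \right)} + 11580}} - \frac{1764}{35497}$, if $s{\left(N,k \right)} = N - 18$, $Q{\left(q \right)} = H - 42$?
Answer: $- \frac{1910462628199}{74001103} \approx -25817.0$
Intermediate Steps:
$Q{\left(q \right)} = -77$ ($Q{\left(q \right)} = -35 - 42 = -77$)
$s{\left(N,k \right)} = -18 + N$
$- \frac{32843}{\left(14670 + Q{\left(88 \right)}\right) \frac{1}{s{\left(-91,18 \right)} + 11580}} - \frac{1764}{35497} = - \frac{32843}{\left(14670 - 77\right) \frac{1}{\left(-18 - 91\right) + 11580}} - \frac{1764}{35497} = - \frac{32843}{14593 \frac{1}{-109 + 11580}} - \frac{252}{5071} = - \frac{32843}{14593 \cdot \frac{1}{11471}} - \frac{252}{5071} = - \frac{32843}{\frac{14593}{11471}} - \frac{252}{5071} = \left(-32843\right) \frac{11471}{14593} - \frac{252}{5071} = - \frac{376742053}{14593} - \frac{252}{5071} = - \frac{1910462628199}{74001103}$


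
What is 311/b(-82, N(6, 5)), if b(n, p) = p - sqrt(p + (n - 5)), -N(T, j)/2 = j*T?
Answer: -6220/1249 + 2177*I*sqrt(3)/3747 ≈ -4.98 + 1.0063*I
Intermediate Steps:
N(T, j) = -2*T*j (N(T, j) = -2*j*T = -2*T*j)
b(n, p) = p - sqrt(-5 + n + p) (b(n, p) = p - sqrt(p + (-5 + n)) = p - sqrt(-5 + n + p))
311/b(-82, N(6, 5)) = 311/(-2*6*5 - sqrt(-5 - 82 - 2*6*5)) = 311/(-60 - sqrt(-5 - 82 - 60)) = 311/(-60 - sqrt(-147)) = 311/(-60 - 7*I*sqrt(3))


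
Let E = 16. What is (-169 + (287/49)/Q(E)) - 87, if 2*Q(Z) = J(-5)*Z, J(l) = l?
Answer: -71721/280 ≈ -256.15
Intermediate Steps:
Q(Z) = -5*Z/2 (Q(Z) = (-5*Z)/2 = -5*Z/2)
(-169 + (287/49)/Q(E)) - 87 = (-169 + (287/49)/((-5/2*16))) - 87 = (-169 + (287*(1/49))/(-40)) - 87 = (-169 + (41/7)*(-1/40)) - 87 = (-169 - 41/280) - 87 = -47361/280 - 87 = -71721/280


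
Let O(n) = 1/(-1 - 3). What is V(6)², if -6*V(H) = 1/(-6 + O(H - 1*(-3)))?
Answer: 4/5625 ≈ 0.00071111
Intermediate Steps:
O(n) = -¼ (O(n) = 1/(-4) = -¼)
V(H) = 2/75 (V(H) = -1/(6*(-6 - ¼)) = -1/(6*(-25/4)) = -⅙*(-4/25) = 2/75)
V(6)² = (2/75)² = 4/5625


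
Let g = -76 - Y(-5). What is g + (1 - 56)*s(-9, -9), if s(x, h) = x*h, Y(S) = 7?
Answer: -4538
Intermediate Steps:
g = -83 (g = -76 - 1*7 = -76 - 7 = -83)
s(x, h) = h*x
g + (1 - 56)*s(-9, -9) = -83 + (1 - 56)*(-9*(-9)) = -83 - 55*81 = -83 - 4455 = -4538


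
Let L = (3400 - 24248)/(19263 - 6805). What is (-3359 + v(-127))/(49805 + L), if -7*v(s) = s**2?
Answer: -82310006/723858149 ≈ -0.11371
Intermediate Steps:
v(s) = -s**2/7
L = -10424/6229 (L = -20848/12458 = -20848*1/12458 = -10424/6229 ≈ -1.6735)
(-3359 + v(-127))/(49805 + L) = (-3359 - 1/7*(-127)**2)/(49805 - 10424/6229) = (-3359 - 1/7*16129)/(310224921/6229) = (-3359 - 16129/7)*(6229/310224921) = -39642/7*6229/310224921 = -82310006/723858149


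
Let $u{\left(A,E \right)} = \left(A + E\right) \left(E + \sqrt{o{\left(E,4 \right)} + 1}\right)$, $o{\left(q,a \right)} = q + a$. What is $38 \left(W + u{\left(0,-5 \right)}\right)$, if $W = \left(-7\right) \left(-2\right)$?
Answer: $1482$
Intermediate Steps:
$o{\left(q,a \right)} = a + q$
$W = 14$
$u{\left(A,E \right)} = \left(A + E\right) \left(E + \sqrt{5 + E}\right)$ ($u{\left(A,E \right)} = \left(A + E\right) \left(E + \sqrt{\left(4 + E\right) + 1}\right) = \left(A + E\right) \left(E + \sqrt{5 + E}\right)$)
$38 \left(W + u{\left(0,-5 \right)}\right) = 38 \left(14 + \left(\left(-5\right)^{2} + 0 \left(-5\right) + 0 \sqrt{5 - 5} - 5 \sqrt{5 - 5}\right)\right) = 38 \left(14 + \left(25 + 0 + 0 \sqrt{0} - 5 \sqrt{0}\right)\right) = 38 \left(14 + \left(25 + 0 + 0 \cdot 0 - 0\right)\right) = 38 \left(14 + \left(25 + 0 + 0 + 0\right)\right) = 38 \left(14 + 25\right) = 38 \cdot 39 = 1482$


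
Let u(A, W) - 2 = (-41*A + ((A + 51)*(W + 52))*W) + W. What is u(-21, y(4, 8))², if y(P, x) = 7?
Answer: 175827600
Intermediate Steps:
u(A, W) = 2 + W - 41*A + W*(51 + A)*(52 + W) (u(A, W) = 2 + ((-41*A + ((A + 51)*(W + 52))*W) + W) = 2 + ((-41*A + ((51 + A)*(52 + W))*W) + W) = 2 + ((-41*A + W*(51 + A)*(52 + W)) + W) = 2 + (W - 41*A + W*(51 + A)*(52 + W)) = 2 + W - 41*A + W*(51 + A)*(52 + W))
u(-21, y(4, 8))² = (2 - 41*(-21) + 51*7² + 2653*7 - 21*7² + 52*(-21)*7)² = (2 + 861 + 51*49 + 18571 - 21*49 - 7644)² = (2 + 861 + 2499 + 18571 - 1029 - 7644)² = 13260² = 175827600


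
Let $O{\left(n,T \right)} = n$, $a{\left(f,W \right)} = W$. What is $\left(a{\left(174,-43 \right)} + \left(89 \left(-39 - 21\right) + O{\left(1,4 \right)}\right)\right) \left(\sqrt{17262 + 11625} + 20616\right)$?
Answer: $-110955312 - 5382 \sqrt{28887} \approx -1.1187 \cdot 10^{8}$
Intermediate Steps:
$\left(a{\left(174,-43 \right)} + \left(89 \left(-39 - 21\right) + O{\left(1,4 \right)}\right)\right) \left(\sqrt{17262 + 11625} + 20616\right) = \left(-43 + \left(89 \left(-39 - 21\right) + 1\right)\right) \left(\sqrt{17262 + 11625} + 20616\right) = \left(-43 + \left(89 \left(-60\right) + 1\right)\right) \left(\sqrt{28887} + 20616\right) = \left(-43 + \left(-5340 + 1\right)\right) \left(20616 + \sqrt{28887}\right) = \left(-43 - 5339\right) \left(20616 + \sqrt{28887}\right) = - 5382 \left(20616 + \sqrt{28887}\right) = -110955312 - 5382 \sqrt{28887}$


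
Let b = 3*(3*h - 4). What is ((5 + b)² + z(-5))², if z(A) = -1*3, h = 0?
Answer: 2116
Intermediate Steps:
z(A) = -3
b = -12 (b = 3*(3*0 - 4) = 3*(0 - 4) = 3*(-4) = -12)
((5 + b)² + z(-5))² = ((5 - 12)² - 3)² = ((-7)² - 3)² = (49 - 3)² = 46² = 2116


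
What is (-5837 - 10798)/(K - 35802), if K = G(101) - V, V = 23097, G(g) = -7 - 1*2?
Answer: 5545/19636 ≈ 0.28239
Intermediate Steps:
G(g) = -9 (G(g) = -7 - 2 = -9)
K = -23106 (K = -9 - 1*23097 = -9 - 23097 = -23106)
(-5837 - 10798)/(K - 35802) = (-5837 - 10798)/(-23106 - 35802) = -16635/(-58908) = -16635*(-1/58908) = 5545/19636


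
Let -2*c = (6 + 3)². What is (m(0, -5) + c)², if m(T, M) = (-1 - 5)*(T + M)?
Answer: 441/4 ≈ 110.25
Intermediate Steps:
m(T, M) = -6*M - 6*T (m(T, M) = -6*(M + T) = -6*M - 6*T)
c = -81/2 (c = -(6 + 3)²/2 = -½*9² = -½*81 = -81/2 ≈ -40.500)
(m(0, -5) + c)² = ((-6*(-5) - 6*0) - 81/2)² = ((30 + 0) - 81/2)² = (30 - 81/2)² = (-21/2)² = 441/4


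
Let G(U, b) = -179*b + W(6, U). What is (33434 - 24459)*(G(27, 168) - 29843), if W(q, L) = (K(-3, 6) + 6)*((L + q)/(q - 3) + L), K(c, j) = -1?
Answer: -536031875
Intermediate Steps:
W(q, L) = 5*L + 5*(L + q)/(-3 + q) (W(q, L) = (-1 + 6)*((L + q)/(q - 3) + L) = 5*((L + q)/(-3 + q) + L) = 5*(L + (L + q)/(-3 + q)) = 5*L + 5*(L + q)/(-3 + q))
G(U, b) = 10 - 179*b + 20*U/3 (G(U, b) = -179*b + 5*(6 - 2*U + U*6)/(-3 + 6) = -179*b + 5*(6 - 2*U + 6*U)/3 = -179*b + 5*(⅓)*(6 + 4*U) = -179*b + (10 + 20*U/3) = 10 - 179*b + 20*U/3)
(33434 - 24459)*(G(27, 168) - 29843) = (33434 - 24459)*((10 - 179*168 + (20/3)*27) - 29843) = 8975*((10 - 30072 + 180) - 29843) = 8975*(-29882 - 29843) = 8975*(-59725) = -536031875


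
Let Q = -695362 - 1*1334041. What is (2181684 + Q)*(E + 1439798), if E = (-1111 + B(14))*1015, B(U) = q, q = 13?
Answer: 49541273168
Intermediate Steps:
B(U) = 13
Q = -2029403 (Q = -695362 - 1334041 = -2029403)
E = -1114470 (E = (-1111 + 13)*1015 = -1098*1015 = -1114470)
(2181684 + Q)*(E + 1439798) = (2181684 - 2029403)*(-1114470 + 1439798) = 152281*325328 = 49541273168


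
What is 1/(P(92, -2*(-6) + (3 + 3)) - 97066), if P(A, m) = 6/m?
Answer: -3/291197 ≈ -1.0302e-5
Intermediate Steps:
1/(P(92, -2*(-6) + (3 + 3)) - 97066) = 1/(6/(-2*(-6) + (3 + 3)) - 97066) = 1/(6/(12 + 6) - 97066) = 1/(6/18 - 97066) = 1/(6*(1/18) - 97066) = 1/(1/3 - 97066) = 1/(-291197/3) = -3/291197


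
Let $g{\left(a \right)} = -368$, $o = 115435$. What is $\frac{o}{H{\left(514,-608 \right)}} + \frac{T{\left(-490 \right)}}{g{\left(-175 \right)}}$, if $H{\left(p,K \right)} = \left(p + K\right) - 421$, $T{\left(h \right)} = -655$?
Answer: $- \frac{8428551}{37904} \approx -222.37$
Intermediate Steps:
$H{\left(p,K \right)} = -421 + K + p$ ($H{\left(p,K \right)} = \left(K + p\right) - 421 = -421 + K + p$)
$\frac{o}{H{\left(514,-608 \right)}} + \frac{T{\left(-490 \right)}}{g{\left(-175 \right)}} = \frac{115435}{-421 - 608 + 514} - \frac{655}{-368} = \frac{115435}{-515} - - \frac{655}{368} = 115435 \left(- \frac{1}{515}\right) + \frac{655}{368} = - \frac{23087}{103} + \frac{655}{368} = - \frac{8428551}{37904}$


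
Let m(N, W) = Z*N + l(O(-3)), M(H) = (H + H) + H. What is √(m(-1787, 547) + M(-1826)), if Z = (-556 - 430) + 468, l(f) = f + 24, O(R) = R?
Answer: √920209 ≈ 959.28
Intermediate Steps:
M(H) = 3*H (M(H) = 2*H + H = 3*H)
l(f) = 24 + f
Z = -518 (Z = -986 + 468 = -518)
m(N, W) = 21 - 518*N (m(N, W) = -518*N + (24 - 3) = -518*N + 21 = 21 - 518*N)
√(m(-1787, 547) + M(-1826)) = √((21 - 518*(-1787)) + 3*(-1826)) = √((21 + 925666) - 5478) = √(925687 - 5478) = √920209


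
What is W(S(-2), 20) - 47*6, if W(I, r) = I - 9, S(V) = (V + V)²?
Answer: -275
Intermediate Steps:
S(V) = 4*V² (S(V) = (2*V)² = 4*V²)
W(I, r) = -9 + I
W(S(-2), 20) - 47*6 = (-9 + 4*(-2)²) - 47*6 = (-9 + 4*4) - 282 = (-9 + 16) - 282 = 7 - 282 = -275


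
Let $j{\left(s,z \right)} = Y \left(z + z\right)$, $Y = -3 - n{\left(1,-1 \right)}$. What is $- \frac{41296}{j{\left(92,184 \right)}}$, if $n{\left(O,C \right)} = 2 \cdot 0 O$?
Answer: $\frac{2581}{69} \approx 37.406$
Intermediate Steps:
$n{\left(O,C \right)} = 0$ ($n{\left(O,C \right)} = 0 O = 0$)
$Y = -3$ ($Y = -3 - 0 = -3 + 0 = -3$)
$j{\left(s,z \right)} = - 6 z$ ($j{\left(s,z \right)} = - 3 \left(z + z\right) = - 3 \cdot 2 z = - 6 z$)
$- \frac{41296}{j{\left(92,184 \right)}} = - \frac{41296}{\left(-6\right) 184} = - \frac{41296}{-1104} = \left(-41296\right) \left(- \frac{1}{1104}\right) = \frac{2581}{69}$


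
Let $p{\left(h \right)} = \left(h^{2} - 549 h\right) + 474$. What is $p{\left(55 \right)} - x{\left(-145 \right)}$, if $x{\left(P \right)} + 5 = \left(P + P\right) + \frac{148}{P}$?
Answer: $- \frac{3827997}{145} \approx -26400.0$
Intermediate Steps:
$p{\left(h \right)} = 474 + h^{2} - 549 h$
$x{\left(P \right)} = -5 + 2 P + \frac{148}{P}$ ($x{\left(P \right)} = -5 + \left(\left(P + P\right) + \frac{148}{P}\right) = -5 + \left(2 P + \frac{148}{P}\right) = -5 + 2 P + \frac{148}{P}$)
$p{\left(55 \right)} - x{\left(-145 \right)} = \left(474 + 55^{2} - 30195\right) - \left(-5 + 2 \left(-145\right) + \frac{148}{-145}\right) = \left(474 + 3025 - 30195\right) - \left(-5 - 290 + 148 \left(- \frac{1}{145}\right)\right) = -26696 - \left(-5 - 290 - \frac{148}{145}\right) = -26696 - - \frac{42923}{145} = -26696 + \frac{42923}{145} = - \frac{3827997}{145}$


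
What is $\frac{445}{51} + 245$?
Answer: $\frac{12940}{51} \approx 253.73$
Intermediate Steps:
$\frac{445}{51} + 245 = \frac{12940}{51}$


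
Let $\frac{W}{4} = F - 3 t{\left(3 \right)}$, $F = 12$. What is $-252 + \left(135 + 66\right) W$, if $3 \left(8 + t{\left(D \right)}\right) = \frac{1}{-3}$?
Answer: $28960$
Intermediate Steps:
$t{\left(D \right)} = - \frac{73}{9}$ ($t{\left(D \right)} = -8 + \frac{1}{3 \left(-3\right)} = -8 + \frac{1}{3} \left(- \frac{1}{3}\right) = -8 - \frac{1}{9} = - \frac{73}{9}$)
$W = \frac{436}{3}$ ($W = 4 \left(12 - - \frac{73}{3}\right) = 4 \left(12 + \frac{73}{3}\right) = 4 \cdot \frac{109}{3} = \frac{436}{3} \approx 145.33$)
$-252 + \left(135 + 66\right) W = -252 + \left(135 + 66\right) \frac{436}{3} = -252 + 201 \cdot \frac{436}{3} = -252 + 29212 = 28960$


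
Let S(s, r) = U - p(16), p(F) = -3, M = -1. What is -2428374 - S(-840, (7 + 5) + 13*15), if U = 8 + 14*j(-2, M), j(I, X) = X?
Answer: -2428371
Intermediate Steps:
U = -6 (U = 8 + 14*(-1) = 8 - 14 = -6)
S(s, r) = -3 (S(s, r) = -6 - 1*(-3) = -6 + 3 = -3)
-2428374 - S(-840, (7 + 5) + 13*15) = -2428374 - 1*(-3) = -2428374 + 3 = -2428371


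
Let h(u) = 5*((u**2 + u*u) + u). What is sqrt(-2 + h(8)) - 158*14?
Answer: -2212 + sqrt(678) ≈ -2186.0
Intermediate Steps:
h(u) = 5*u + 10*u**2 (h(u) = 5*((u**2 + u**2) + u) = 5*(2*u**2 + u) = 5*(u + 2*u**2) = 5*u + 10*u**2)
sqrt(-2 + h(8)) - 158*14 = sqrt(-2 + 5*8*(1 + 2*8)) - 158*14 = sqrt(-2 + 5*8*(1 + 16)) - 2212 = sqrt(-2 + 5*8*17) - 2212 = sqrt(-2 + 680) - 2212 = sqrt(678) - 2212 = -2212 + sqrt(678)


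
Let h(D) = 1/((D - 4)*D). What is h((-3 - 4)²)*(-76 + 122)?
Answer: 46/2205 ≈ 0.020862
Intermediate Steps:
h(D) = 1/(D*(-4 + D)) (h(D) = 1/((-4 + D)*D) = 1/(D*(-4 + D)))
h((-3 - 4)²)*(-76 + 122) = (1/(((-3 - 4)²)*(-4 + (-3 - 4)²)))*(-76 + 122) = (1/(((-7)²)*(-4 + (-7)²)))*46 = (1/(49*(-4 + 49)))*46 = ((1/49)/45)*46 = ((1/49)*(1/45))*46 = (1/2205)*46 = 46/2205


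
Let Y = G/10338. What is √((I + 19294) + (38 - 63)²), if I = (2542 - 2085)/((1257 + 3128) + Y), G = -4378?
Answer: √2557868322730125413/11331938 ≈ 141.14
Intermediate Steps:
Y = -2189/5169 (Y = -4378/10338 = -4378*1/10338 = -2189/5169 ≈ -0.42349)
I = 2362233/22663876 (I = (2542 - 2085)/((1257 + 3128) - 2189/5169) = 457/(4385 - 2189/5169) = 457/(22663876/5169) = 457*(5169/22663876) = 2362233/22663876 ≈ 0.10423)
√((I + 19294) + (38 - 63)²) = √((2362233/22663876 + 19294) + (38 - 63)²) = √(437279185777/22663876 + (-25)²) = √(437279185777/22663876 + 625) = √(451444108277/22663876) = √2557868322730125413/11331938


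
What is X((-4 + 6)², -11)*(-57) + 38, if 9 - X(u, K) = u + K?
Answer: -874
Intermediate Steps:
X(u, K) = 9 - K - u (X(u, K) = 9 - (u + K) = 9 - (K + u) = 9 + (-K - u) = 9 - K - u)
X((-4 + 6)², -11)*(-57) + 38 = (9 - 1*(-11) - (-4 + 6)²)*(-57) + 38 = (9 + 11 - 1*2²)*(-57) + 38 = (9 + 11 - 1*4)*(-57) + 38 = (9 + 11 - 4)*(-57) + 38 = 16*(-57) + 38 = -912 + 38 = -874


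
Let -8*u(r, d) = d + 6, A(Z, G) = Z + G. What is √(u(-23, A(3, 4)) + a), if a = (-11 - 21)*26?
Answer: 3*I*√1482/4 ≈ 28.873*I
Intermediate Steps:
A(Z, G) = G + Z
a = -832 (a = -32*26 = -832)
u(r, d) = -¾ - d/8 (u(r, d) = -(d + 6)/8 = -(6 + d)/8 = -¾ - d/8)
√(u(-23, A(3, 4)) + a) = √((-¾ - (4 + 3)/8) - 832) = √((-¾ - ⅛*7) - 832) = √((-¾ - 7/8) - 832) = √(-13/8 - 832) = √(-6669/8) = 3*I*√1482/4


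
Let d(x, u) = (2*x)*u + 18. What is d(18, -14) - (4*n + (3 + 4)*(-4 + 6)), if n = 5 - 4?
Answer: -504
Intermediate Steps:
n = 1
d(x, u) = 18 + 2*u*x (d(x, u) = 2*u*x + 18 = 18 + 2*u*x)
d(18, -14) - (4*n + (3 + 4)*(-4 + 6)) = (18 + 2*(-14)*18) - (4*1 + (3 + 4)*(-4 + 6)) = (18 - 504) - (4 + 7*2) = -486 - (4 + 14) = -486 - 1*18 = -486 - 18 = -504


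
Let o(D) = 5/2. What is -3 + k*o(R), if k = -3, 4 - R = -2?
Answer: -21/2 ≈ -10.500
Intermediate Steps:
R = 6 (R = 4 - 1*(-2) = 4 + 2 = 6)
o(D) = 5/2 (o(D) = 5*(½) = 5/2)
-3 + k*o(R) = -3 - 3*5/2 = -3 - 15/2 = -21/2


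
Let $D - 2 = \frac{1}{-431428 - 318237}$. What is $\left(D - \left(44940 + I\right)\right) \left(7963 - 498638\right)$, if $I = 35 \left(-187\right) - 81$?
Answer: $\frac{2818551574477935}{149933} \approx 1.8799 \cdot 10^{10}$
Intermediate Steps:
$I = -6626$ ($I = -6545 - 81 = -6626$)
$D = \frac{1499329}{749665}$ ($D = 2 + \frac{1}{-431428 - 318237} = 2 + \frac{1}{-749665} = 2 - \frac{1}{749665} = \frac{1499329}{749665} \approx 2.0$)
$\left(D - \left(44940 + I\right)\right) \left(7963 - 498638\right) = \left(\frac{1499329}{749665} - 38314\right) \left(7963 - 498638\right) = \left(\frac{1499329}{749665} + \left(-44940 + 6626\right)\right) \left(-490675\right) = \left(\frac{1499329}{749665} - 38314\right) \left(-490675\right) = \left(- \frac{28721165481}{749665}\right) \left(-490675\right) = \frac{2818551574477935}{149933}$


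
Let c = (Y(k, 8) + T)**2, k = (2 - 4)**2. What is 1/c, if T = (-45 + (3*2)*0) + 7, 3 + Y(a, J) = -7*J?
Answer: 1/9409 ≈ 0.00010628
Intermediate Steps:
k = 4 (k = (-2)**2 = 4)
Y(a, J) = -3 - 7*J
T = -38 (T = (-45 + 6*0) + 7 = (-45 + 0) + 7 = -45 + 7 = -38)
c = 9409 (c = ((-3 - 7*8) - 38)**2 = ((-3 - 56) - 38)**2 = (-59 - 38)**2 = (-97)**2 = 9409)
1/c = 1/9409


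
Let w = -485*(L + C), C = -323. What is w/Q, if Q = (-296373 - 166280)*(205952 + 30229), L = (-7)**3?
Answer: -107670/36423282731 ≈ -2.9561e-6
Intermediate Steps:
L = -343
Q = -109269848193 (Q = -462653*236181 = -109269848193)
w = 323010 (w = -485*(-343 - 323) = -485*(-666) = 323010)
w/Q = 323010/(-109269848193) = 323010*(-1/109269848193) = -107670/36423282731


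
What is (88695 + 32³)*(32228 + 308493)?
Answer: 41384994823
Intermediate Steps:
(88695 + 32³)*(32228 + 308493) = (88695 + 32768)*340721 = 121463*340721 = 41384994823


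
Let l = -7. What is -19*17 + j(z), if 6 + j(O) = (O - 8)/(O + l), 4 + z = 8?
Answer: -983/3 ≈ -327.67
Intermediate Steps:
z = 4 (z = -4 + 8 = 4)
j(O) = -6 + (-8 + O)/(-7 + O) (j(O) = -6 + (O - 8)/(O - 7) = -6 + (-8 + O)/(-7 + O))
-19*17 + j(z) = -19*17 + (34 - 5*4)/(-7 + 4) = -323 + (34 - 20)/(-3) = -323 - ⅓*14 = -323 - 14/3 = -983/3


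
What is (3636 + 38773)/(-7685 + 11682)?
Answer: 42409/3997 ≈ 10.610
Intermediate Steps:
(3636 + 38773)/(-7685 + 11682) = 42409/3997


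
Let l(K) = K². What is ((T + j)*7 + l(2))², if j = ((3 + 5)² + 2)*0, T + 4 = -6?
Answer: 4356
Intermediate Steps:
T = -10 (T = -4 - 6 = -10)
j = 0 (j = (8² + 2)*0 = (64 + 2)*0 = 66*0 = 0)
((T + j)*7 + l(2))² = ((-10 + 0)*7 + 2²)² = (-10*7 + 4)² = (-70 + 4)² = (-66)² = 4356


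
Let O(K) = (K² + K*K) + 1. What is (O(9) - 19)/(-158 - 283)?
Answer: -16/49 ≈ -0.32653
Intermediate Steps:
O(K) = 1 + 2*K² (O(K) = (K² + K²) + 1 = 2*K² + 1 = 1 + 2*K²)
(O(9) - 19)/(-158 - 283) = ((1 + 2*9²) - 19)/(-158 - 283) = ((1 + 2*81) - 19)/(-441) = ((1 + 162) - 19)*(-1/441) = (163 - 19)*(-1/441) = 144*(-1/441) = -16/49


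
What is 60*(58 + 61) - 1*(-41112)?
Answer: 48252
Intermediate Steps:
60*(58 + 61) - 1*(-41112) = 60*119 + 41112 = 7140 + 41112 = 48252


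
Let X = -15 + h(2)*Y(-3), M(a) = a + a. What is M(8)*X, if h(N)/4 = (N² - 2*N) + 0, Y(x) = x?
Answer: -240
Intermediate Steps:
M(a) = 2*a
h(N) = -8*N + 4*N² (h(N) = 4*((N² - 2*N) + 0) = 4*(N² - 2*N) = -8*N + 4*N²)
X = -15 (X = -15 + (4*2*(-2 + 2))*(-3) = -15 + (4*2*0)*(-3) = -15 + 0*(-3) = -15 + 0 = -15)
M(8)*X = (2*8)*(-15) = 16*(-15) = -240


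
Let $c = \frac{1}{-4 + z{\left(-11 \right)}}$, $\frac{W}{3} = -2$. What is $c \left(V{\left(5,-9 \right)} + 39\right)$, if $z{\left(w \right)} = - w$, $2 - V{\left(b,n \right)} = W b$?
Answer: $\frac{71}{7} \approx 10.143$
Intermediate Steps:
$W = -6$ ($W = 3 \left(-2\right) = -6$)
$V{\left(b,n \right)} = 2 + 6 b$ ($V{\left(b,n \right)} = 2 - - 6 b = 2 + 6 b$)
$c = \frac{1}{7}$ ($c = \frac{1}{-4 - -11} = \frac{1}{-4 + 11} = \frac{1}{7} \approx 0.14286$)
$c \left(V{\left(5,-9 \right)} + 39\right) = \frac{\left(2 + 6 \cdot 5\right) + 39}{7} = \frac{\left(2 + 30\right) + 39}{7} = \frac{32 + 39}{7} = \frac{1}{7} \cdot 71 = \frac{71}{7}$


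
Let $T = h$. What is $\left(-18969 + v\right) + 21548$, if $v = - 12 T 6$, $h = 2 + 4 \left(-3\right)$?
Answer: $3299$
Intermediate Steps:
$h = -10$ ($h = 2 - 12 = -10$)
$T = -10$
$v = 720$ ($v = \left(-12\right) \left(-10\right) 6 = 120 \cdot 6 = 720$)
$\left(-18969 + v\right) + 21548 = \left(-18969 + 720\right) + 21548 = -18249 + 21548 = 3299$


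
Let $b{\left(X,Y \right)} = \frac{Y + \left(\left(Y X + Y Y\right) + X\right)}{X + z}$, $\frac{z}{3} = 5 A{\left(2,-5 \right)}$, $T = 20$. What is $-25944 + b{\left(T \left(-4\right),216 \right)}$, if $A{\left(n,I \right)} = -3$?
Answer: $- \frac{3272512}{125} \approx -26180.0$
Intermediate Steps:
$z = -45$ ($z = 3 \cdot 5 \left(-3\right) = 3 \left(-15\right) = -45$)
$b{\left(X,Y \right)} = \frac{X + Y + Y^{2} + X Y}{-45 + X}$ ($b{\left(X,Y \right)} = \frac{Y + \left(\left(Y X + Y Y\right) + X\right)}{X - 45} = \frac{Y + \left(\left(X Y + Y^{2}\right) + X\right)}{-45 + X} = \frac{Y + \left(\left(Y^{2} + X Y\right) + X\right)}{-45 + X} = \frac{Y + \left(X + Y^{2} + X Y\right)}{-45 + X} = \frac{X + Y + Y^{2} + X Y}{-45 + X}$)
$-25944 + b{\left(T \left(-4\right),216 \right)} = -25944 + \frac{20 \left(-4\right) + 216 + 216^{2} + 20 \left(-4\right) 216}{-45 + 20 \left(-4\right)} = -25944 + \frac{-80 + 216 + 46656 - 17280}{-45 - 80} = -25944 + \frac{-80 + 216 + 46656 - 17280}{-125} = -25944 - \frac{29512}{125} = - \frac{3272512}{125}$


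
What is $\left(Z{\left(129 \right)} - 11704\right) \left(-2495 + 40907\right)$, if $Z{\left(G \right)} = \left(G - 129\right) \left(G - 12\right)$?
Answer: $-449574048$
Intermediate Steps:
$Z{\left(G \right)} = \left(-129 + G\right) \left(-12 + G\right)$
$\left(Z{\left(129 \right)} - 11704\right) \left(-2495 + 40907\right) = \left(\left(1548 + 129^{2} - 18189\right) - 11704\right) \left(-2495 + 40907\right) = \left(\left(1548 + 16641 - 18189\right) - 11704\right) 38412 = \left(0 - 11704\right) 38412 = \left(-11704\right) 38412 = -449574048$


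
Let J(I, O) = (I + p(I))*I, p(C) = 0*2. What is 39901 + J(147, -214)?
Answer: 61510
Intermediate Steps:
p(C) = 0
J(I, O) = I**2 (J(I, O) = (I + 0)*I = I*I = I**2)
39901 + J(147, -214) = 39901 + 147**2 = 39901 + 21609 = 61510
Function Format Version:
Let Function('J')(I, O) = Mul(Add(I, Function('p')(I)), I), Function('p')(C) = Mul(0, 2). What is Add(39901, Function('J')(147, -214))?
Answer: 61510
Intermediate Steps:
Function('p')(C) = 0
Function('J')(I, O) = Pow(I, 2) (Function('J')(I, O) = Mul(Add(I, 0), I) = Mul(I, I) = Pow(I, 2))
Add(39901, Function('J')(147, -214)) = Add(39901, Pow(147, 2)) = Add(39901, 21609) = 61510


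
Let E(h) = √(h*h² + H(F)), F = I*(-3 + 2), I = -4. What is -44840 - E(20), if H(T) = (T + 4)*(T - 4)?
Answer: -44840 - 40*√5 ≈ -44929.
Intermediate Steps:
F = 4 (F = -4*(-3 + 2) = -4*(-1) = 4)
H(T) = (-4 + T)*(4 + T) (H(T) = (4 + T)*(-4 + T) = (-4 + T)*(4 + T))
E(h) = √(h³) (E(h) = √(h*h² + (-16 + 4²)) = √(h³ + (-16 + 16)) = √(h³ + 0) = √(h³))
-44840 - E(20) = -44840 - √(20³) = -44840 - √8000 = -44840 - 40*√5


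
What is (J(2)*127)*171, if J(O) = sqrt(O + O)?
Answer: 43434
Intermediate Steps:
J(O) = sqrt(2)*sqrt(O) (J(O) = sqrt(2*O) = sqrt(2)*sqrt(O))
(J(2)*127)*171 = ((sqrt(2)*sqrt(2))*127)*171 = (2*127)*171 = 254*171 = 43434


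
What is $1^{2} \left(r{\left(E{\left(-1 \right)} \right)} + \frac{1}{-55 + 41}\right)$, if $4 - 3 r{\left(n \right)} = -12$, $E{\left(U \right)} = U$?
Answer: $\frac{221}{42} \approx 5.2619$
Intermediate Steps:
$r{\left(n \right)} = \frac{16}{3}$ ($r{\left(n \right)} = \frac{4}{3} - -4 = \frac{4}{3} + 4 = \frac{16}{3}$)
$1^{2} \left(r{\left(E{\left(-1 \right)} \right)} + \frac{1}{-55 + 41}\right) = 1^{2} \left(\frac{16}{3} + \frac{1}{-55 + 41}\right) = 1 \left(\frac{16}{3} + \frac{1}{-14}\right) = 1 \left(\frac{16}{3} - \frac{1}{14}\right) = 1 \cdot \frac{221}{42} = \frac{221}{42}$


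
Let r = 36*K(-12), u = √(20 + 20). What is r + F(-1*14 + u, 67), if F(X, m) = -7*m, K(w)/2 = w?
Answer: -1333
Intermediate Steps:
u = 2*√10 (u = √40 = 2*√10 ≈ 6.3246)
K(w) = 2*w
r = -864 (r = 36*(2*(-12)) = 36*(-24) = -864)
r + F(-1*14 + u, 67) = -864 - 7*67 = -864 - 469 = -1333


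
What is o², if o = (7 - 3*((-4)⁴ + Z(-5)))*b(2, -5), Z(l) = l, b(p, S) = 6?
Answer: 20034576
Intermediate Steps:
o = -4476 (o = (7 - 3*((-4)⁴ - 5))*6 = (7 - 3*(256 - 5))*6 = (7 - 3*251)*6 = (7 - 753)*6 = -746*6 = -4476)
o² = (-4476)² = 20034576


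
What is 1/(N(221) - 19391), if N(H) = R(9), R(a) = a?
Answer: -1/19382 ≈ -5.1594e-5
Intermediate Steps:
N(H) = 9
1/(N(221) - 19391) = 1/(9 - 19391) = 1/(-19382) = -1/19382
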